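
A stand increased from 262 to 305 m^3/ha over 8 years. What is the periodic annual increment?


PAI = (V2 - V1) / period = (305 - 262) / 8 = 43 / 8 = 5.3750 ≈ 5.38 m^3/ha/yr

5.38 m^3/ha/yr


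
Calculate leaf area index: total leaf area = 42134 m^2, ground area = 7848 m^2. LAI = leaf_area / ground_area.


LAI = 42134 / 7848 = 5.3688 ≈ 5.37

5.37


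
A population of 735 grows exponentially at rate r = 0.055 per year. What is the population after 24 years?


r*t = 0.055 * 24 = 1.32
exp(1.32) = 3.74342
N = 735 * 3.74342 = 2751.41 ≈ 2751

2751


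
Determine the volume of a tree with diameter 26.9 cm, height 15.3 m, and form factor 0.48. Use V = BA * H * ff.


(D/200)^2 = (26.9/200)^2 = 0.1345^2 = 0.01809025
BA = 3.141593 * 0.01809025 = 0.0568322 m^2
V = 0.0568322 * 15.3 * 0.48 = 0.417376 ≈ 0.417 m^3

0.417 m^3


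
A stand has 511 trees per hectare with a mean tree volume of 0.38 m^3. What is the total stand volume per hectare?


V_stand = 511 * 0.38 = 194.18 ≈ 194.2 m^3/ha

194.2 m^3/ha


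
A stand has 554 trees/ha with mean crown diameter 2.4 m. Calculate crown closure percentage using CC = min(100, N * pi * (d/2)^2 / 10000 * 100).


(d/2)^2 = (2.4/2)^2 = 1.2^2 = 1.44
Crown area = 3.141593 * 1.44 = 4.52389 m^2
N * area / 10000 * 100 = 554 * 4.52389 / 10000 * 100 = 25.0624
CC = min(100, 25.0624) = 25.0624 ≈ 25.1%

25.1%


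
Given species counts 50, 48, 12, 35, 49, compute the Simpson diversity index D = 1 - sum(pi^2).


Total N = 50 + 48 + 12 + 35 + 49 = 194
Per-species terms:
  p = 50/194 = 0.257732; p^2 = 0.257732^2 = 0.066426
  p = 48/194 = 0.247423; p^2 = 0.247423^2 = 0.061218
  p = 12/194 = 0.061856; p^2 = 0.061856^2 = 0.003826
  p = 35/194 = 0.180412; p^2 = 0.180412^2 = 0.032548
  p = 49/194 = 0.252577; p^2 = 0.252577^2 = 0.063795
sum(p^2) = 0.066426 + 0.061218 + 0.003826 + 0.032548 + 0.063795 = 0.227813
D = 1 - 0.227813 = 0.772187 ≈ 0.7722

0.7722


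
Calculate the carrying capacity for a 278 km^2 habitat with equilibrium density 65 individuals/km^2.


K = 65 * 278 = 18070 individuals

18070 individuals


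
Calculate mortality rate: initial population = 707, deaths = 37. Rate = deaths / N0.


Mortality rate = 37 / 707 = 0.052334 ≈ 0.0523

0.0523


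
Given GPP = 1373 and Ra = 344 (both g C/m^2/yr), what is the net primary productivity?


NPP = GPP - Ra = 1373 - 344 = 1029 g C/m^2/yr

1029 g C/m^2/yr


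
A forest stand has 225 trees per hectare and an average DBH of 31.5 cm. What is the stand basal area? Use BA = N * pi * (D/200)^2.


(D/200)^2 = (31.5/200)^2 = 0.1575^2 = 0.02480625
Individual BA = 3.141593 * 0.02480625 = 0.0779311 m^2
Stand BA = 225 * 0.0779311 = 17.5345 ≈ 17.53 m^2/ha

17.53 m^2/ha


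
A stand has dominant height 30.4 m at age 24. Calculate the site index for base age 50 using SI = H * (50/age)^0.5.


50/24 = 2.08333
(2.08333)^0.5 = 1.44337
SI = 30.4 * 1.44337 = 43.8784 ≈ 43.9 m

43.9 m


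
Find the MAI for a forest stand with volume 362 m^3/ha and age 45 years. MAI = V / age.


MAI = 362 / 45 = 8.0444 ≈ 8.04 m^3/ha/yr

8.04 m^3/ha/yr


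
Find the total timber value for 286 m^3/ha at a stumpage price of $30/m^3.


Value = 286 * 30 = $8580/ha

$8580/ha


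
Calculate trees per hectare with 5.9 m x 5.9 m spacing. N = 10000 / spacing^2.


N = 10000 / 5.9^2 = 10000 / 34.81 = 287.274 ≈ 287 trees/ha

287 trees/ha


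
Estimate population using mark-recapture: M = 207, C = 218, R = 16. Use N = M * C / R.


N = M * C / R = 207 * 218 / 16 = 45126 / 16 = 2820.38 ≈ 2820

2820 individuals


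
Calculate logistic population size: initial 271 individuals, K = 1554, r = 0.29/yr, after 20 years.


(K - N0)/N0 = (1554 - 271)/271 = 1283/271 = 4.73432
r*t = 0.29 * 20 = 5.8; exp(-5.8) = 0.00302755
4.73432 * 0.00302755 = 0.0143334
1 + 0.0143334 = 1.01433
N = 1554 / 1.01433 = 1532.05 ≈ 1532

1532


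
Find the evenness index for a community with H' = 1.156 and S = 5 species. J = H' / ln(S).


ln(5) = 1.60944
J = H' / ln(S) = 1.156 / 1.60944 = 0.718262 ≈ 0.7183

0.7183


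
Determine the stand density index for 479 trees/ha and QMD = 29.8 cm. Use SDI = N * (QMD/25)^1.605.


QMD/25 = 29.8/25 = 1.192
(1.192)^1.605 = exp(1.605 * ln(1.192)) = exp(1.605 * 0.175633) = exp(0.281891) = 1.32563
SDI = 479 * 1.32563 = 634.977 ≈ 635

635


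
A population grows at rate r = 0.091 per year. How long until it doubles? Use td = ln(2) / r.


td = ln(2) / 0.091 = 0.693147 / 0.091 = 7.61700 ≈ 7.6 years

7.6 years


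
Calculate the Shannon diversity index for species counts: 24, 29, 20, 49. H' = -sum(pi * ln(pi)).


Total N = 24 + 29 + 20 + 49 = 122
Per-species terms:
  p = 24/122 = 0.196721; ln(p) = -1.625969; p*ln(p) = 0.196721 * (-1.625969) = -0.319862
  p = 29/122 = 0.237705; ln(p) = -1.436725; p*ln(p) = 0.237705 * (-1.436725) = -0.341517
  p = 20/122 = 0.163934; ln(p) = -1.808291; p*ln(p) = 0.163934 * (-1.808291) = -0.296440
  p = 49/122 = 0.401639; ln(p) = -0.912202; p*ln(p) = 0.401639 * (-0.912202) = -0.366376
sum(p*ln(p)) = (-0.319862) + (-0.341517) + (-0.296440) + (-0.366376) = -1.324195
H' = -(-1.324195) = 1.324195 ≈ 1.3242

1.3242


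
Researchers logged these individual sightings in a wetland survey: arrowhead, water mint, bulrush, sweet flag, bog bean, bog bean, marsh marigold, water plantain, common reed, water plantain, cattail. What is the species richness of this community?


Total individuals logged = 11
Distinct species (count of individuals): arrowhead (1), water mint (1), bulrush (1), sweet flag (1), bog bean (2), marsh marigold (1), water plantain (2), common reed (1), cattail (1)
Species richness = number of distinct species = 9

9


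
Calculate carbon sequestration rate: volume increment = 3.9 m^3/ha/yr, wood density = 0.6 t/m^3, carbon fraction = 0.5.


C = 3.9 * 0.6 * 0.5 = 1.17 t C/ha/yr

1.17 t C/ha/yr


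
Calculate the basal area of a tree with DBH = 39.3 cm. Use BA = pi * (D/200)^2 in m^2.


D/200 = 39.3/200 = 0.1965 m
(D/200)^2 = 0.1965^2 = 0.03861225
BA = 3.141593 * 0.03861225 = 0.121304 ≈ 0.1213 m^2

0.1213 m^2


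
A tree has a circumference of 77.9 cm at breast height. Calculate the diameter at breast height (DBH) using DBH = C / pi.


DBH = C / pi = 77.9 / 3.141593 = 24.7963 ≈ 24.80 cm

24.80 cm


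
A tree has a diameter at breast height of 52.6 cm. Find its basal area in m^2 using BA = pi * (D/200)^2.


D/200 = 52.6/200 = 0.263 m
(D/200)^2 = 0.263^2 = 0.069169
BA = 3.141593 * 0.069169 = 0.217301 ≈ 0.2173 m^2

0.2173 m^2


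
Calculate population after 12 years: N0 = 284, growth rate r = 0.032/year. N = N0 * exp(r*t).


r*t = 0.032 * 12 = 0.384
exp(0.384) = 1.46815
N = 284 * 1.46815 = 416.955 ≈ 417

417


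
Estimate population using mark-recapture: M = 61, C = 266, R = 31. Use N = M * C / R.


N = M * C / R = 61 * 266 / 31 = 16226 / 31 = 523.42 ≈ 523

523 individuals


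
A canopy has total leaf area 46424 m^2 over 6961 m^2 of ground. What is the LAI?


LAI = 46424 / 6961 = 6.6692 ≈ 6.67

6.67


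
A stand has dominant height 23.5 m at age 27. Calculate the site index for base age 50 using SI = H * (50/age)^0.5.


50/27 = 1.85185
(1.85185)^0.5 = 1.36083
SI = 23.5 * 1.36083 = 31.9795 ≈ 32.0 m

32.0 m


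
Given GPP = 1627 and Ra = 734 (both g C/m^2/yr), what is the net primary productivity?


NPP = GPP - Ra = 1627 - 734 = 893 g C/m^2/yr

893 g C/m^2/yr


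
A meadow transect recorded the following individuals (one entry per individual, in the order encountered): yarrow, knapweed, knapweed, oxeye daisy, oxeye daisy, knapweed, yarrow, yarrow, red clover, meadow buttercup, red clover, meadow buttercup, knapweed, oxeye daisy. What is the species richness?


Total individuals logged = 14
Distinct species (count of individuals): yarrow (3), knapweed (4), oxeye daisy (3), red clover (2), meadow buttercup (2)
Species richness = number of distinct species = 5

5


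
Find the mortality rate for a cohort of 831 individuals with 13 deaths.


Mortality rate = 13 / 831 = 0.015644 ≈ 0.0156

0.0156


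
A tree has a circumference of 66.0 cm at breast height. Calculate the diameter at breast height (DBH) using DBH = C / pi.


DBH = C / pi = 66.0 / 3.141593 = 21.0085 ≈ 21.01 cm

21.01 cm


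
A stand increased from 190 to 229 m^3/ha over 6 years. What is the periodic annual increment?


PAI = (V2 - V1) / period = (229 - 190) / 6 = 39 / 6 = 6.50 m^3/ha/yr

6.50 m^3/ha/yr


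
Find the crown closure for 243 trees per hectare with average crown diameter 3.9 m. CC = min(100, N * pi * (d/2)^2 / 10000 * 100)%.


(d/2)^2 = (3.9/2)^2 = 1.95^2 = 3.8025
Crown area = 3.141593 * 3.8025 = 11.9459 m^2
N * area / 10000 * 100 = 243 * 11.9459 / 10000 * 100 = 29.0285
CC = min(100, 29.0285) = 29.0285 ≈ 29.0%

29.0%


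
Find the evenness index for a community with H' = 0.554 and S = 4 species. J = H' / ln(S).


ln(4) = 1.38629
J = H' / ln(S) = 0.554 / 1.38629 = 0.399628 ≈ 0.3996

0.3996


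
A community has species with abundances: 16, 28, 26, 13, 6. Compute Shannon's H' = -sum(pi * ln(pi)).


Total N = 16 + 28 + 26 + 13 + 6 = 89
Per-species terms:
  p = 16/89 = 0.179775; ln(p) = -1.716049; p*ln(p) = 0.179775 * (-1.716049) = -0.308503
  p = 28/89 = 0.314607; ln(p) = -1.156431; p*ln(p) = 0.314607 * (-1.156431) = -0.363821
  p = 26/89 = 0.292135; ln(p) = -1.230539; p*ln(p) = 0.292135 * (-1.230539) = -0.359484
  p = 13/89 = 0.146067; ln(p) = -1.923690; p*ln(p) = 0.146067 * (-1.923690) = -0.280988
  p = 6/89 = 0.067416; ln(p) = -2.696873; p*ln(p) = 0.067416 * (-2.696873) = -0.181812
sum(p*ln(p)) = (-0.308503) + (-0.363821) + (-0.359484) + (-0.280988) + (-0.181812) = -1.494608
H' = -(-1.494608) = 1.494608 ≈ 1.4946

1.4946


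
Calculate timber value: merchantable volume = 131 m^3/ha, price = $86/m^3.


Value = 131 * 86 = $11266/ha

$11266/ha


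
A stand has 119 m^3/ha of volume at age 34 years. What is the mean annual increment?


MAI = 119 / 34 = 3.50 m^3/ha/yr

3.50 m^3/ha/yr


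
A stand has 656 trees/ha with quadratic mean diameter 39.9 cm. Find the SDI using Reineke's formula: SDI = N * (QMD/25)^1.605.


QMD/25 = 39.9/25 = 1.596
(1.596)^1.605 = exp(1.605 * ln(1.596)) = exp(1.605 * 0.467500) = exp(0.750338) = 2.11772
SDI = 656 * 2.11772 = 1389.22 ≈ 1389

1389


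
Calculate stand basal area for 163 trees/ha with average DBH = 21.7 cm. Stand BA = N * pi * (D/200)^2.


(D/200)^2 = (21.7/200)^2 = 0.1085^2 = 0.01177225
Individual BA = 3.141593 * 0.01177225 = 0.0369836 m^2
Stand BA = 163 * 0.0369836 = 6.02833 ≈ 6.03 m^2/ha

6.03 m^2/ha


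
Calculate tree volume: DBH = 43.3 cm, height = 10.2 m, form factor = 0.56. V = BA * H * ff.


(D/200)^2 = (43.3/200)^2 = 0.2165^2 = 0.04687225
BA = 3.141593 * 0.04687225 = 0.147254 m^2
V = 0.147254 * 10.2 * 0.56 = 0.841115 ≈ 0.841 m^3

0.841 m^3


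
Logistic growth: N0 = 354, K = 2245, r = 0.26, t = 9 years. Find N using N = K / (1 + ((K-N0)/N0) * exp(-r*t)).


(K - N0)/N0 = (2245 - 354)/354 = 1891/354 = 5.34181
r*t = 0.26 * 9 = 2.34; exp(-2.34) = 0.0963276
5.34181 * 0.0963276 = 0.514564
1 + 0.514564 = 1.51456
N = 2245 / 1.51456 = 1482.28 ≈ 1482

1482


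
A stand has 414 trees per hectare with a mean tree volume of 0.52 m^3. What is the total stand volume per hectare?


V_stand = 414 * 0.52 = 215.28 ≈ 215.3 m^3/ha

215.3 m^3/ha


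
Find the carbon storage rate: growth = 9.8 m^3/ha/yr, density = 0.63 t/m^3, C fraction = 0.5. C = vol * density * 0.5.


C = 9.8 * 0.63 * 0.5 = 3.087 ≈ 3.09 t C/ha/yr

3.09 t C/ha/yr


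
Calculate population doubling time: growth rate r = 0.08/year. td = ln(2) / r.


td = ln(2) / 0.08 = 0.693147 / 0.08 = 8.66434 ≈ 8.7 years

8.7 years


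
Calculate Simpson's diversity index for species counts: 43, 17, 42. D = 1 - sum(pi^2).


Total N = 43 + 17 + 42 = 102
Per-species terms:
  p = 43/102 = 0.421569; p^2 = 0.421569^2 = 0.177720
  p = 17/102 = 0.166667; p^2 = 0.166667^2 = 0.027778
  p = 42/102 = 0.411765; p^2 = 0.411765^2 = 0.169550
sum(p^2) = 0.177720 + 0.027778 + 0.169550 = 0.375048
D = 1 - 0.375048 = 0.624952 ≈ 0.6250

0.6250


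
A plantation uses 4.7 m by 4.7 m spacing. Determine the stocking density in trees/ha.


N = 10000 / 4.7^2 = 10000 / 22.09 = 452.694 ≈ 453 trees/ha

453 trees/ha


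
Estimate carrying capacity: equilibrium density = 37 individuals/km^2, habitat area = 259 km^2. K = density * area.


K = 37 * 259 = 9583 individuals

9583 individuals


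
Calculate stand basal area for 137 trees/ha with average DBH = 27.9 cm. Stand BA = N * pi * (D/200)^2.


(D/200)^2 = (27.9/200)^2 = 0.1395^2 = 0.01946025
Individual BA = 3.141593 * 0.01946025 = 0.0611362 m^2
Stand BA = 137 * 0.0611362 = 8.37566 ≈ 8.38 m^2/ha

8.38 m^2/ha


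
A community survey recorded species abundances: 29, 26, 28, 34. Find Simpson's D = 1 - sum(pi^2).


Total N = 29 + 26 + 28 + 34 = 117
Per-species terms:
  p = 29/117 = 0.247863; p^2 = 0.247863^2 = 0.061436
  p = 26/117 = 0.222222; p^2 = 0.222222^2 = 0.049383
  p = 28/117 = 0.239316; p^2 = 0.239316^2 = 0.057272
  p = 34/117 = 0.290598; p^2 = 0.290598^2 = 0.084447
sum(p^2) = 0.061436 + 0.049383 + 0.057272 + 0.084447 = 0.252538
D = 1 - 0.252538 = 0.747462 ≈ 0.7475

0.7475


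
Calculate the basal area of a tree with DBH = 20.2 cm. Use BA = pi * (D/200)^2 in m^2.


D/200 = 20.2/200 = 0.101 m
(D/200)^2 = 0.101^2 = 0.010201
BA = 3.141593 * 0.010201 = 0.0320474 ≈ 0.0320 m^2

0.0320 m^2


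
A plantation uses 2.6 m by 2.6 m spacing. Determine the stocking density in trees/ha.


N = 10000 / 2.6^2 = 10000 / 6.76 = 1479.29 ≈ 1479 trees/ha

1479 trees/ha


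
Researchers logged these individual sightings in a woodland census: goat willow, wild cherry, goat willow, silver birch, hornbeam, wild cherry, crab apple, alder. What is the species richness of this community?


Total individuals logged = 8
Distinct species (count of individuals): goat willow (2), wild cherry (2), silver birch (1), hornbeam (1), crab apple (1), alder (1)
Species richness = number of distinct species = 6

6


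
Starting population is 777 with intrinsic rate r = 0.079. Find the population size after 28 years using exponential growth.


r*t = 0.079 * 28 = 2.212
exp(2.212) = 9.13397
N = 777 * 9.13397 = 7097.09 ≈ 7097

7097


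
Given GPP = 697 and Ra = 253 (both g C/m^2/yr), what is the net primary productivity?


NPP = GPP - Ra = 697 - 253 = 444 g C/m^2/yr

444 g C/m^2/yr


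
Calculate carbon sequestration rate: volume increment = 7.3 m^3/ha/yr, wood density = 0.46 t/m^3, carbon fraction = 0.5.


C = 7.3 * 0.46 * 0.5 = 1.679 ≈ 1.68 t C/ha/yr

1.68 t C/ha/yr


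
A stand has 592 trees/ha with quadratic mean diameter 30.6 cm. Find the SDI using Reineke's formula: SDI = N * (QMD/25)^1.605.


QMD/25 = 30.6/25 = 1.224
(1.224)^1.605 = exp(1.605 * ln(1.224)) = exp(1.605 * 0.202124) = exp(0.324409) = 1.38321
SDI = 592 * 1.38321 = 818.860 ≈ 819

819


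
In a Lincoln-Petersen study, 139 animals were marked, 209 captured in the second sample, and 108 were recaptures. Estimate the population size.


N = M * C / R = 139 * 209 / 108 = 29051 / 108 = 268.99 ≈ 269

269 individuals


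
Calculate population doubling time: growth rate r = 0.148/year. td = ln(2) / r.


td = ln(2) / 0.148 = 0.693147 / 0.148 = 4.68343 ≈ 4.7 years

4.7 years


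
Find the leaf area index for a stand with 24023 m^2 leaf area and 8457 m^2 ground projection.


LAI = 24023 / 8457 = 2.8406 ≈ 2.84

2.84


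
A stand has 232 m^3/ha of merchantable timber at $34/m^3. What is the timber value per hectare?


Value = 232 * 34 = $7888/ha

$7888/ha


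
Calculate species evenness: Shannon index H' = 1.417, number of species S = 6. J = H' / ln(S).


ln(6) = 1.79176
J = H' / ln(S) = 1.417 / 1.79176 = 0.790843 ≈ 0.7908

0.7908


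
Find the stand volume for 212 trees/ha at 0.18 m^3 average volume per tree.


V_stand = 212 * 0.18 = 38.16 ≈ 38.2 m^3/ha

38.2 m^3/ha


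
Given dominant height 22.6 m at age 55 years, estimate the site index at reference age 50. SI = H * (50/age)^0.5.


50/55 = 0.909091
(0.909091)^0.5 = 0.953463
SI = 22.6 * 0.953463 = 21.5483 ≈ 21.5 m

21.5 m


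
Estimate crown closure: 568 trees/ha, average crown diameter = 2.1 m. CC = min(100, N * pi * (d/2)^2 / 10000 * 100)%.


(d/2)^2 = (2.1/2)^2 = 1.05^2 = 1.1025
Crown area = 3.141593 * 1.1025 = 3.46361 m^2
N * area / 10000 * 100 = 568 * 3.46361 / 10000 * 100 = 19.6733
CC = min(100, 19.6733) = 19.6733 ≈ 19.7%

19.7%


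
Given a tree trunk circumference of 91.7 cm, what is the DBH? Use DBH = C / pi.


DBH = C / pi = 91.7 / 3.141593 = 29.1890 ≈ 29.19 cm

29.19 cm


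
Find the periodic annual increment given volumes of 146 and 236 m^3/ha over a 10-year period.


PAI = (V2 - V1) / period = (236 - 146) / 10 = 90 / 10 = 9.00 m^3/ha/yr

9.00 m^3/ha/yr


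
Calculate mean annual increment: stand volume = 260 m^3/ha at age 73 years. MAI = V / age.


MAI = 260 / 73 = 3.5616 ≈ 3.56 m^3/ha/yr

3.56 m^3/ha/yr


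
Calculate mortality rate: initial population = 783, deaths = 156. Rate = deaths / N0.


Mortality rate = 156 / 783 = 0.199234 ≈ 0.1992

0.1992


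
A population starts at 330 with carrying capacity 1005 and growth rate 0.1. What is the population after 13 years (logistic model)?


(K - N0)/N0 = (1005 - 330)/330 = 675/330 = 2.04545
r*t = 0.1 * 13 = 1.3; exp(-1.3) = 0.272532
2.04545 * 0.272532 = 0.557451
1 + 0.557451 = 1.55745
N = 1005 / 1.55745 = 645.286 ≈ 645

645


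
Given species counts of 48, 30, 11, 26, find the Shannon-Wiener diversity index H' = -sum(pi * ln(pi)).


Total N = 48 + 30 + 11 + 26 = 115
Per-species terms:
  p = 48/115 = 0.417391; ln(p) = -0.873732; p*ln(p) = 0.417391 * (-0.873732) = -0.364688
  p = 30/115 = 0.260870; ln(p) = -1.343733; p*ln(p) = 0.260870 * (-1.343733) = -0.350540
  p = 11/115 = 0.095652; ln(p) = -2.347039; p*ln(p) = 0.095652 * (-2.347039) = -0.224499
  p = 26/115 = 0.226087; ln(p) = -1.486835; p*ln(p) = 0.226087 * (-1.486835) = -0.336154
sum(p*ln(p)) = (-0.364688) + (-0.350540) + (-0.224499) + (-0.336154) = -1.275881
H' = -(-1.275881) = 1.275881 ≈ 1.2759

1.2759


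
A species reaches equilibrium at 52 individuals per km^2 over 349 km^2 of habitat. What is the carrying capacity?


K = 52 * 349 = 18148 individuals

18148 individuals


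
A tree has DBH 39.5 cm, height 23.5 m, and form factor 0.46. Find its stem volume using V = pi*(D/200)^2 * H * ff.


(D/200)^2 = (39.5/200)^2 = 0.1975^2 = 0.03900625
BA = 3.141593 * 0.03900625 = 0.122542 m^2
V = 0.122542 * 23.5 * 0.46 = 1.32468 ≈ 1.325 m^3

1.325 m^3


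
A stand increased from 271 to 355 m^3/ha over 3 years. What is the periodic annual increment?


PAI = (V2 - V1) / period = (355 - 271) / 3 = 84 / 3 = 28.00 m^3/ha/yr

28.00 m^3/ha/yr


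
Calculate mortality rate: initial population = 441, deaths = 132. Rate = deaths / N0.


Mortality rate = 132 / 441 = 0.299320 ≈ 0.2993

0.2993


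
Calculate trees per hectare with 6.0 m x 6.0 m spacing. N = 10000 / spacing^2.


N = 10000 / 6.0^2 = 10000 / 36 = 277.778 ≈ 278 trees/ha

278 trees/ha


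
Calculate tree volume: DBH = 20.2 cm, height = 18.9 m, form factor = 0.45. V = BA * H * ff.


(D/200)^2 = (20.2/200)^2 = 0.101^2 = 0.010201
BA = 3.141593 * 0.010201 = 0.0320474 m^2
V = 0.0320474 * 18.9 * 0.45 = 0.272563 ≈ 0.273 m^3

0.273 m^3


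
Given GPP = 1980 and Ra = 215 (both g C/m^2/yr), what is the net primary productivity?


NPP = GPP - Ra = 1980 - 215 = 1765 g C/m^2/yr

1765 g C/m^2/yr


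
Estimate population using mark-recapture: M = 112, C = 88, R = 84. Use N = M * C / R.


N = M * C / R = 112 * 88 / 84 = 9856 / 84 = 117.33 ≈ 117

117 individuals


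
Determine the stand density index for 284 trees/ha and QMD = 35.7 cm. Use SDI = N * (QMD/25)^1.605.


QMD/25 = 35.7/25 = 1.428
(1.428)^1.605 = exp(1.605 * ln(1.428)) = exp(1.605 * 0.356275) = exp(0.571821) = 1.77149
SDI = 284 * 1.77149 = 503.103 ≈ 503

503


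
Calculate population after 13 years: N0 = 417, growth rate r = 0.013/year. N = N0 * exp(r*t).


r*t = 0.013 * 13 = 0.169
exp(0.169) = 1.18412
N = 417 * 1.18412 = 493.778 ≈ 494

494


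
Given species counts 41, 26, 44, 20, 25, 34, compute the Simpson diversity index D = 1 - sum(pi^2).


Total N = 41 + 26 + 44 + 20 + 25 + 34 = 190
Per-species terms:
  p = 41/190 = 0.215789; p^2 = 0.215789^2 = 0.046565
  p = 26/190 = 0.136842; p^2 = 0.136842^2 = 0.018726
  p = 44/190 = 0.231579; p^2 = 0.231579^2 = 0.053629
  p = 20/190 = 0.105263; p^2 = 0.105263^2 = 0.011080
  p = 25/190 = 0.131579; p^2 = 0.131579^2 = 0.017313
  p = 34/190 = 0.178947; p^2 = 0.178947^2 = 0.032022
sum(p^2) = 0.046565 + 0.018726 + 0.053629 + 0.011080 + 0.017313 + 0.032022 = 0.179335
D = 1 - 0.179335 = 0.820665 ≈ 0.8207

0.8207


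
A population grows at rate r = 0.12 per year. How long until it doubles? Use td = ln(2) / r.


td = ln(2) / 0.12 = 0.693147 / 0.12 = 5.77623 ≈ 5.8 years

5.8 years


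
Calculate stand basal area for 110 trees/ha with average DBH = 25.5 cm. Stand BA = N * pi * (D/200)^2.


(D/200)^2 = (25.5/200)^2 = 0.1275^2 = 0.01625625
Individual BA = 3.141593 * 0.01625625 = 0.0510705 m^2
Stand BA = 110 * 0.0510705 = 5.61776 ≈ 5.62 m^2/ha

5.62 m^2/ha


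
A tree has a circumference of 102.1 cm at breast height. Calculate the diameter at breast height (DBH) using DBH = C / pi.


DBH = C / pi = 102.1 / 3.141593 = 32.4994 ≈ 32.50 cm

32.50 cm


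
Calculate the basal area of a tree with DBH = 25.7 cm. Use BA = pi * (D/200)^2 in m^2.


D/200 = 25.7/200 = 0.1285 m
(D/200)^2 = 0.1285^2 = 0.01651225
BA = 3.141593 * 0.01651225 = 0.0518748 ≈ 0.0519 m^2

0.0519 m^2


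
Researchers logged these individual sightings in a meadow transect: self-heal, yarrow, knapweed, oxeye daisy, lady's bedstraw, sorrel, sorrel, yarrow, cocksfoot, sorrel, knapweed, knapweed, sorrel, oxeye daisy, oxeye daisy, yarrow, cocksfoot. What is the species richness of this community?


Total individuals logged = 17
Distinct species (count of individuals): self-heal (1), yarrow (3), knapweed (3), oxeye daisy (3), lady's bedstraw (1), sorrel (4), cocksfoot (2)
Species richness = number of distinct species = 7

7


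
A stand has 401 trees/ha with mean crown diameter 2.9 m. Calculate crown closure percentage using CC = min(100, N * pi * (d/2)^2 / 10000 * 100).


(d/2)^2 = (2.9/2)^2 = 1.45^2 = 2.1025
Crown area = 3.141593 * 2.1025 = 6.60520 m^2
N * area / 10000 * 100 = 401 * 6.60520 / 10000 * 100 = 26.4869
CC = min(100, 26.4869) = 26.4869 ≈ 26.5%

26.5%


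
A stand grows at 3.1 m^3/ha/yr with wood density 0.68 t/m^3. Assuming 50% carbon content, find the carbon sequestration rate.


C = 3.1 * 0.68 * 0.5 = 1.054 ≈ 1.05 t C/ha/yr

1.05 t C/ha/yr


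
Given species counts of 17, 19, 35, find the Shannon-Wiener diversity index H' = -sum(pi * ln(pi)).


Total N = 17 + 19 + 35 = 71
Per-species terms:
  p = 17/71 = 0.239437; ln(p) = -1.429465; p*ln(p) = 0.239437 * (-1.429465) = -0.342267
  p = 19/71 = 0.267606; ln(p) = -1.318240; p*ln(p) = 0.267606 * (-1.318240) = -0.352769
  p = 35/71 = 0.492958; ln(p) = -0.707331; p*ln(p) = 0.492958 * (-0.707331) = -0.348684
sum(p*ln(p)) = (-0.342267) + (-0.352769) + (-0.348684) = -1.043720
H' = -(-1.043720) = 1.043720 ≈ 1.0437

1.0437


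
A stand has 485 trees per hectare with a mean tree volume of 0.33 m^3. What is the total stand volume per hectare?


V_stand = 485 * 0.33 = 160.05 ≈ 160.1 m^3/ha

160.1 m^3/ha


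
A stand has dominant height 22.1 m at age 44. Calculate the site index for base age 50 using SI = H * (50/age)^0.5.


50/44 = 1.13636
(1.13636)^0.5 = 1.06600
SI = 22.1 * 1.06600 = 23.5586 ≈ 23.6 m

23.6 m


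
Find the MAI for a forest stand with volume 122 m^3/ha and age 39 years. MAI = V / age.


MAI = 122 / 39 = 3.1282 ≈ 3.13 m^3/ha/yr

3.13 m^3/ha/yr


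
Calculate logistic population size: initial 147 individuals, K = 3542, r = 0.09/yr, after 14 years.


(K - N0)/N0 = (3542 - 147)/147 = 3395/147 = 23.0952
r*t = 0.09 * 14 = 1.26; exp(-1.26) = 0.283654
23.0952 * 0.283654 = 6.55105
1 + 6.55105 = 7.55105
N = 3542 / 7.55105 = 469.074 ≈ 469

469


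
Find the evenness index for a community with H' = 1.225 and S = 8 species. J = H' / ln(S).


ln(8) = 2.07944
J = H' / ln(S) = 1.225 / 2.07944 = 0.589101 ≈ 0.5891

0.5891


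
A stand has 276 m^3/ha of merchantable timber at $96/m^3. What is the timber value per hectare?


Value = 276 * 96 = $26496/ha

$26496/ha


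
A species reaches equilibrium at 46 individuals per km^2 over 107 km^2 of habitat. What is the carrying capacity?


K = 46 * 107 = 4922 individuals

4922 individuals


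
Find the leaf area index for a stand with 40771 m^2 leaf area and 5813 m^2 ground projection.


LAI = 40771 / 5813 = 7.0138 ≈ 7.01

7.01


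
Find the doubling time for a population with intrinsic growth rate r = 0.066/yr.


td = ln(2) / 0.066 = 0.693147 / 0.066 = 10.5022 ≈ 10.5 years

10.5 years


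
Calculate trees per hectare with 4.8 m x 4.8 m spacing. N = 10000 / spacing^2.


N = 10000 / 4.8^2 = 10000 / 23.04 = 434.028 ≈ 434 trees/ha

434 trees/ha


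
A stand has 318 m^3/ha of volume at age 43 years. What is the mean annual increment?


MAI = 318 / 43 = 7.3953 ≈ 7.40 m^3/ha/yr

7.40 m^3/ha/yr


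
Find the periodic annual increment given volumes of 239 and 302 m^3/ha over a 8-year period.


PAI = (V2 - V1) / period = (302 - 239) / 8 = 63 / 8 = 7.8750 ≈ 7.88 m^3/ha/yr

7.88 m^3/ha/yr


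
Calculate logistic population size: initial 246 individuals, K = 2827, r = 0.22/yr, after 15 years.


(K - N0)/N0 = (2827 - 246)/246 = 2581/246 = 10.4919
r*t = 0.22 * 15 = 3.3; exp(-3.3) = 0.0368832
10.4919 * 0.0368832 = 0.386975
1 + 0.386975 = 1.38698
N = 2827 / 1.38698 = 2038.24 ≈ 2038

2038


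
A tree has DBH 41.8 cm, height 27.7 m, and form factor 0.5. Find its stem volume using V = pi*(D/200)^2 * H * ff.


(D/200)^2 = (41.8/200)^2 = 0.209^2 = 0.043681
BA = 3.141593 * 0.043681 = 0.137228 m^2
V = 0.137228 * 27.7 * 0.5 = 1.90061 ≈ 1.901 m^3

1.901 m^3


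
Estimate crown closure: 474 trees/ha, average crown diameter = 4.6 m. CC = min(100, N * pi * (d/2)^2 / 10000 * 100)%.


(d/2)^2 = (4.6/2)^2 = 2.3^2 = 5.29
Crown area = 3.141593 * 5.29 = 16.6190 m^2
N * area / 10000 * 100 = 474 * 16.6190 / 10000 * 100 = 78.7741
CC = min(100, 78.7741) = 78.7741 ≈ 78.8%

78.8%


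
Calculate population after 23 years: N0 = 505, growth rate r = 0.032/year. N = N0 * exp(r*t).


r*t = 0.032 * 23 = 0.736
exp(0.736) = 2.08757
N = 505 * 2.08757 = 1054.22 ≈ 1054

1054


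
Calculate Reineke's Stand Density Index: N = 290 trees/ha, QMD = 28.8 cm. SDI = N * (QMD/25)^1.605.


QMD/25 = 28.8/25 = 1.152
(1.152)^1.605 = exp(1.605 * ln(1.152)) = exp(1.605 * 0.141500) = exp(0.227108) = 1.25497
SDI = 290 * 1.25497 = 363.941 ≈ 364

364


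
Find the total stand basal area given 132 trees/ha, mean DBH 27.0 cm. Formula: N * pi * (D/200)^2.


(D/200)^2 = (27.0/200)^2 = 0.135^2 = 0.018225
Individual BA = 3.141593 * 0.018225 = 0.0572555 m^2
Stand BA = 132 * 0.0572555 = 7.55773 ≈ 7.56 m^2/ha

7.56 m^2/ha


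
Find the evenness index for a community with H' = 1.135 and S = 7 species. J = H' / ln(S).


ln(7) = 1.94591
J = H' / ln(S) = 1.135 / 1.94591 = 0.583275 ≈ 0.5833

0.5833


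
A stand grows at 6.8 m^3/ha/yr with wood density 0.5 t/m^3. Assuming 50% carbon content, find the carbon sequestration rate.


C = 6.8 * 0.5 * 0.5 = 1.70 t C/ha/yr

1.70 t C/ha/yr


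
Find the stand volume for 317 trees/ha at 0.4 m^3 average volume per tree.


V_stand = 317 * 0.4 = 126.8 m^3/ha

126.8 m^3/ha


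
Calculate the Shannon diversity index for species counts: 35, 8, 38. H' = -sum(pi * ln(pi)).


Total N = 35 + 8 + 38 = 81
Per-species terms:
  p = 35/81 = 0.432099; ln(p) = -0.839101; p*ln(p) = 0.432099 * (-0.839101) = -0.362575
  p = 8/81 = 0.098765; ln(p) = -2.315012; p*ln(p) = 0.098765 * (-2.315012) = -0.228642
  p = 38/81 = 0.469136; ln(p) = -0.756863; p*ln(p) = 0.469136 * (-0.756863) = -0.355072
sum(p*ln(p)) = (-0.362575) + (-0.228642) + (-0.355072) = -0.946289
H' = -(-0.946289) = 0.946289 ≈ 0.9463

0.9463


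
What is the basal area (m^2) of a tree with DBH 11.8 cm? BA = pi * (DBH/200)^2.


D/200 = 11.8/200 = 0.059 m
(D/200)^2 = 0.059^2 = 0.003481
BA = 3.141593 * 0.003481 = 0.0109359 ≈ 0.0109 m^2

0.0109 m^2


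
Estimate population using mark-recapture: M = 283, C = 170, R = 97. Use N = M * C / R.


N = M * C / R = 283 * 170 / 97 = 48110 / 97 = 495.98 ≈ 496

496 individuals


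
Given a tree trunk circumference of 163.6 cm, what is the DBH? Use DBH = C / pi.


DBH = C / pi = 163.6 / 3.141593 = 52.0755 ≈ 52.08 cm

52.08 cm


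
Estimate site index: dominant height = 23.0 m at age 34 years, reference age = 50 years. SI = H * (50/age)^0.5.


50/34 = 1.47059
(1.47059)^0.5 = 1.21268
SI = 23.0 * 1.21268 = 27.8916 ≈ 27.9 m

27.9 m


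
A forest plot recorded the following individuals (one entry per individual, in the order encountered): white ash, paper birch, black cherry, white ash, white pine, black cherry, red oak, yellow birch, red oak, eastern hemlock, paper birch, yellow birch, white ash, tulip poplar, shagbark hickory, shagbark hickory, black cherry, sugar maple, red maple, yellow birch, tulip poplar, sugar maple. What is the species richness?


Total individuals logged = 22
Distinct species (count of individuals): white ash (3), paper birch (2), black cherry (3), white pine (1), red oak (2), yellow birch (3), eastern hemlock (1), tulip poplar (2), shagbark hickory (2), sugar maple (2), red maple (1)
Species richness = number of distinct species = 11

11


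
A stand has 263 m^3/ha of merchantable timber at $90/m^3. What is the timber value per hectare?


Value = 263 * 90 = $23670/ha

$23670/ha


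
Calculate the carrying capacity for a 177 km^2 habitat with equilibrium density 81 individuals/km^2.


K = 81 * 177 = 14337 individuals

14337 individuals


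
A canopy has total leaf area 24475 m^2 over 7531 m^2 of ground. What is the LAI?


LAI = 24475 / 7531 = 3.2499 ≈ 3.25

3.25


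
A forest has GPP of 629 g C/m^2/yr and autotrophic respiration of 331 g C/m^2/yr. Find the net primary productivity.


NPP = GPP - Ra = 629 - 331 = 298 g C/m^2/yr

298 g C/m^2/yr


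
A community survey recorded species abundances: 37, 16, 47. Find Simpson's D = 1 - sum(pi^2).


Total N = 37 + 16 + 47 = 100
Per-species terms:
  p = 37/100 = 0.370000; p^2 = 0.370000^2 = 0.136900
  p = 16/100 = 0.160000; p^2 = 0.160000^2 = 0.025600
  p = 47/100 = 0.470000; p^2 = 0.470000^2 = 0.220900
sum(p^2) = 0.136900 + 0.025600 + 0.220900 = 0.383400
D = 1 - 0.383400 = 0.616600 ≈ 0.6166

0.6166


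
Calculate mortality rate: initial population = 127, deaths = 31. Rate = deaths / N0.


Mortality rate = 31 / 127 = 0.244094 ≈ 0.2441

0.2441


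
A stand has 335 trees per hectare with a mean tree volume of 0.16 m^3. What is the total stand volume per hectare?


V_stand = 335 * 0.16 = 53.6 m^3/ha

53.6 m^3/ha


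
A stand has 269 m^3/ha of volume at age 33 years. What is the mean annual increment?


MAI = 269 / 33 = 8.1515 ≈ 8.15 m^3/ha/yr

8.15 m^3/ha/yr


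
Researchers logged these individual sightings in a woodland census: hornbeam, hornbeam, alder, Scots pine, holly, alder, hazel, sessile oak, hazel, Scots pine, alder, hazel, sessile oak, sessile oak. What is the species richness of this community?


Total individuals logged = 14
Distinct species (count of individuals): hornbeam (2), alder (3), Scots pine (2), holly (1), hazel (3), sessile oak (3)
Species richness = number of distinct species = 6

6


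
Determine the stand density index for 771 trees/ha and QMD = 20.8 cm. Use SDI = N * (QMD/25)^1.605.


QMD/25 = 20.8/25 = 0.832
(0.832)^1.605 = exp(1.605 * ln(0.832)) = exp(1.605 * (-0.183923)) = exp(-0.295196) = 0.744386
SDI = 771 * 0.744386 = 573.922 ≈ 574

574


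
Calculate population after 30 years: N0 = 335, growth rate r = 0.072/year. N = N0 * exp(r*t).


r*t = 0.072 * 30 = 2.16
exp(2.16) = 8.67114
N = 335 * 8.67114 = 2904.83 ≈ 2905

2905


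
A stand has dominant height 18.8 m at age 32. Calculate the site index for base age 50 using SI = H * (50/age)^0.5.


50/32 = 1.56250
(1.56250)^0.5 = 1.25000
SI = 18.8 * 1.25000 = 23.5000 ≈ 23.5 m

23.5 m


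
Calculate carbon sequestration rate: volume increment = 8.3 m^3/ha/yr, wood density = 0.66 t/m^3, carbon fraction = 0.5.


C = 8.3 * 0.66 * 0.5 = 2.739 ≈ 2.74 t C/ha/yr

2.74 t C/ha/yr


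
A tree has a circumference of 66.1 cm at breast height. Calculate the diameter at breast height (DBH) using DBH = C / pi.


DBH = C / pi = 66.1 / 3.141593 = 21.0403 ≈ 21.04 cm

21.04 cm


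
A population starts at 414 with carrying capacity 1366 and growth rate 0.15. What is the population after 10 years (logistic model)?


(K - N0)/N0 = (1366 - 414)/414 = 952/414 = 2.29952
r*t = 0.15 * 10 = 1.5; exp(-1.5) = 0.223130
2.29952 * 0.223130 = 0.513092
1 + 0.513092 = 1.51309
N = 1366 / 1.51309 = 902.788 ≈ 903

903


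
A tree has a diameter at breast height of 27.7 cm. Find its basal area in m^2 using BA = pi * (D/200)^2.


D/200 = 27.7/200 = 0.1385 m
(D/200)^2 = 0.1385^2 = 0.01918225
BA = 3.141593 * 0.01918225 = 0.0602628 ≈ 0.0603 m^2

0.0603 m^2


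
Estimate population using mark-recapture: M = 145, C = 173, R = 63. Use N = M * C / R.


N = M * C / R = 145 * 173 / 63 = 25085 / 63 = 398.17 ≈ 398

398 individuals


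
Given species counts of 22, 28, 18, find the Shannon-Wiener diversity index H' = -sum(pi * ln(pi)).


Total N = 22 + 28 + 18 = 68
Per-species terms:
  p = 22/68 = 0.323529; ln(p) = -1.128467; p*ln(p) = 0.323529 * (-1.128467) = -0.365092
  p = 28/68 = 0.411765; ln(p) = -0.887302; p*ln(p) = 0.411765 * (-0.887302) = -0.365360
  p = 18/68 = 0.264706; ln(p) = -1.329136; p*ln(p) = 0.264706 * (-1.329136) = -0.351830
sum(p*ln(p)) = (-0.365092) + (-0.365360) + (-0.351830) = -1.082282
H' = -(-1.082282) = 1.082282 ≈ 1.0823

1.0823


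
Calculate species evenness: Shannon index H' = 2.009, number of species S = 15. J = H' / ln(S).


ln(15) = 2.70805
J = H' / ln(S) = 2.009 / 2.70805 = 0.741862 ≈ 0.7419

0.7419


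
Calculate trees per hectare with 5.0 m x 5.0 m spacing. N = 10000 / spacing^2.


N = 10000 / 5.0^2 = 10000 / 25 = 400.000 ≈ 400 trees/ha

400 trees/ha


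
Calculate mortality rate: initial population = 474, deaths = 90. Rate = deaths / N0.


Mortality rate = 90 / 474 = 0.189873 ≈ 0.1899

0.1899


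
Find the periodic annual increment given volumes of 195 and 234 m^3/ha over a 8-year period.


PAI = (V2 - V1) / period = (234 - 195) / 8 = 39 / 8 = 4.8750 ≈ 4.88 m^3/ha/yr

4.88 m^3/ha/yr


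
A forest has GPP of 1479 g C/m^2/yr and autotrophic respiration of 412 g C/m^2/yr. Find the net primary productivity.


NPP = GPP - Ra = 1479 - 412 = 1067 g C/m^2/yr

1067 g C/m^2/yr


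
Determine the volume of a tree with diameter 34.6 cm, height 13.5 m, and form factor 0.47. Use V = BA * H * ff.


(D/200)^2 = (34.6/200)^2 = 0.173^2 = 0.029929
BA = 3.141593 * 0.029929 = 0.0940247 m^2
V = 0.0940247 * 13.5 * 0.47 = 0.596587 ≈ 0.597 m^3

0.597 m^3


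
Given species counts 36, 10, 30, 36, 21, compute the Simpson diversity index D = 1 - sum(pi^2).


Total N = 36 + 10 + 30 + 36 + 21 = 133
Per-species terms:
  p = 36/133 = 0.270677; p^2 = 0.270677^2 = 0.073266
  p = 10/133 = 0.075188; p^2 = 0.075188^2 = 0.005653
  p = 30/133 = 0.225564; p^2 = 0.225564^2 = 0.050879
  p = 36/133 = 0.270677; p^2 = 0.270677^2 = 0.073266
  p = 21/133 = 0.157895; p^2 = 0.157895^2 = 0.024931
sum(p^2) = 0.073266 + 0.005653 + 0.050879 + 0.073266 + 0.024931 = 0.227995
D = 1 - 0.227995 = 0.772005 ≈ 0.7720

0.7720


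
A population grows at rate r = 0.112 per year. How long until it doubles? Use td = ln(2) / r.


td = ln(2) / 0.112 = 0.693147 / 0.112 = 6.18881 ≈ 6.2 years

6.2 years


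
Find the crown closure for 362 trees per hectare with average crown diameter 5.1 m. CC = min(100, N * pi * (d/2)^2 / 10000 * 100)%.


(d/2)^2 = (5.1/2)^2 = 2.55^2 = 6.5025
Crown area = 3.141593 * 6.5025 = 20.4282 m^2
N * area / 10000 * 100 = 362 * 20.4282 / 10000 * 100 = 73.9501
CC = min(100, 73.9501) = 73.9501 ≈ 74.0%

74.0%


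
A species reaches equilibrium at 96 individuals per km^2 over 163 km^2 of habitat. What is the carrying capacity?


K = 96 * 163 = 15648 individuals

15648 individuals


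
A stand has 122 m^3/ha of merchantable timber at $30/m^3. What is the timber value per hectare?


Value = 122 * 30 = $3660/ha

$3660/ha


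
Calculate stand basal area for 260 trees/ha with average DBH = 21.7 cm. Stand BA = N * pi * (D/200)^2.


(D/200)^2 = (21.7/200)^2 = 0.1085^2 = 0.01177225
Individual BA = 3.141593 * 0.01177225 = 0.0369836 m^2
Stand BA = 260 * 0.0369836 = 9.61574 ≈ 9.62 m^2/ha

9.62 m^2/ha


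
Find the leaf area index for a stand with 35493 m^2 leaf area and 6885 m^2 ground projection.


LAI = 35493 / 6885 = 5.1551 ≈ 5.16

5.16


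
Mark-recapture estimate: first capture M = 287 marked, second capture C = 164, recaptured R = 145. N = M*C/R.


N = M * C / R = 287 * 164 / 145 = 47068 / 145 = 324.61 ≈ 325

325 individuals


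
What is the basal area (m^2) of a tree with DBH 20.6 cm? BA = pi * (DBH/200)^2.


D/200 = 20.6/200 = 0.103 m
(D/200)^2 = 0.103^2 = 0.010609
BA = 3.141593 * 0.010609 = 0.0333292 ≈ 0.0333 m^2

0.0333 m^2


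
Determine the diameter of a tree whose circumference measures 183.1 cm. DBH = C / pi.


DBH = C / pi = 183.1 / 3.141593 = 58.2825 ≈ 58.28 cm

58.28 cm


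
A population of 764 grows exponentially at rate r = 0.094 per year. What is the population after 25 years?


r*t = 0.094 * 25 = 2.35
exp(2.35) = 10.4856
N = 764 * 10.4856 = 8011.00 ≈ 8011

8011


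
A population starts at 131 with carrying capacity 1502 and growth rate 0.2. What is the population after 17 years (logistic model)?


(K - N0)/N0 = (1502 - 131)/131 = 1371/131 = 10.4656
r*t = 0.2 * 17 = 3.4; exp(-3.4) = 0.0333733
10.4656 * 0.0333733 = 0.349272
1 + 0.349272 = 1.34927
N = 1502 / 1.34927 = 1113.19 ≈ 1113

1113


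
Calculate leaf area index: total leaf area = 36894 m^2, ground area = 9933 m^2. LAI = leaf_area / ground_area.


LAI = 36894 / 9933 = 3.7143 ≈ 3.71

3.71


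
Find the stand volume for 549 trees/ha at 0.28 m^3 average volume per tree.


V_stand = 549 * 0.28 = 153.72 ≈ 153.7 m^3/ha

153.7 m^3/ha


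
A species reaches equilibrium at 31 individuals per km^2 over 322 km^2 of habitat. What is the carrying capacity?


K = 31 * 322 = 9982 individuals

9982 individuals


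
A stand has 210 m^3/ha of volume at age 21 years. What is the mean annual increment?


MAI = 210 / 21 = 10.00 m^3/ha/yr

10.00 m^3/ha/yr


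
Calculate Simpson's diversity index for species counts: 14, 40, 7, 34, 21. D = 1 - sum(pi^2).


Total N = 14 + 40 + 7 + 34 + 21 = 116
Per-species terms:
  p = 14/116 = 0.120690; p^2 = 0.120690^2 = 0.014566
  p = 40/116 = 0.344828; p^2 = 0.344828^2 = 0.118906
  p = 7/116 = 0.060345; p^2 = 0.060345^2 = 0.003642
  p = 34/116 = 0.293103; p^2 = 0.293103^2 = 0.085909
  p = 21/116 = 0.181034; p^2 = 0.181034^2 = 0.032773
sum(p^2) = 0.014566 + 0.118906 + 0.003642 + 0.085909 + 0.032773 = 0.255796
D = 1 - 0.255796 = 0.744204 ≈ 0.7442

0.7442


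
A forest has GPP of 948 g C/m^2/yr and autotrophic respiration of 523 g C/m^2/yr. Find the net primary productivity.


NPP = GPP - Ra = 948 - 523 = 425 g C/m^2/yr

425 g C/m^2/yr


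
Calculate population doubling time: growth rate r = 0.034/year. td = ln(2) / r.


td = ln(2) / 0.034 = 0.693147 / 0.034 = 20.3867 ≈ 20.4 years

20.4 years
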